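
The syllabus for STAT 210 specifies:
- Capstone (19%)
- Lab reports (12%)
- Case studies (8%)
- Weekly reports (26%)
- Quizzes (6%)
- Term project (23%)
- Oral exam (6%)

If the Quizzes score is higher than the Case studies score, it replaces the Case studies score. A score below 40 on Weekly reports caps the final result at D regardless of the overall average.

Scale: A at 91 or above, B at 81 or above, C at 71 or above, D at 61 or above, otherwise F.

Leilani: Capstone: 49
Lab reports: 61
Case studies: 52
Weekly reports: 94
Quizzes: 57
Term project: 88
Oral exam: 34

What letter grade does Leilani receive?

C

Quizzes (57) > Case studies (52), so Case studies counts as 57.
Weekly reports score 94 ≥ 40: minimum met.
Weighted total:
  Capstone 49 × 0.19 = 9.31
  Lab reports 61 × 0.12 = 7.32
  Case studies 57 × 0.08 = 4.56
  Weekly reports 94 × 0.26 = 24.44
  Quizzes 57 × 0.06 = 3.42
  Term project 88 × 0.23 = 20.24
  Oral exam 34 × 0.06 = 2.04
Sum = 71.33
71.33 is ≥ 71 and < 81 → C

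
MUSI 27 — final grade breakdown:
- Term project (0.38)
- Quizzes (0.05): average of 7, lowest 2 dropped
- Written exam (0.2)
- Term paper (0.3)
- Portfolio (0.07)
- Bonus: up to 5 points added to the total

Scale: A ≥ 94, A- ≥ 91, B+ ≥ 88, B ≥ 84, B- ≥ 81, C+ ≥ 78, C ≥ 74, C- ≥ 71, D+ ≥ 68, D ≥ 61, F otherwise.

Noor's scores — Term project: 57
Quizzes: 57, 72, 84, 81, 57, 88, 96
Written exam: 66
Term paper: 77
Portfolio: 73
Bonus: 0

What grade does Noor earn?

D

Quizzes: drop 57, 57 → average of remaining 5 = 421/5 = 84.2
Weighted total:
  Term project 57 × 0.38 = 21.66
  Quizzes 84.2 × 0.05 = 4.21
  Written exam 66 × 0.2 = 13.2
  Term paper 77 × 0.3 = 23.1
  Portfolio 73 × 0.07 = 5.11
Sum = 67.28
Bonus: 67.28 + 0 = 67.28
67.28 is ≥ 61 and < 68 → D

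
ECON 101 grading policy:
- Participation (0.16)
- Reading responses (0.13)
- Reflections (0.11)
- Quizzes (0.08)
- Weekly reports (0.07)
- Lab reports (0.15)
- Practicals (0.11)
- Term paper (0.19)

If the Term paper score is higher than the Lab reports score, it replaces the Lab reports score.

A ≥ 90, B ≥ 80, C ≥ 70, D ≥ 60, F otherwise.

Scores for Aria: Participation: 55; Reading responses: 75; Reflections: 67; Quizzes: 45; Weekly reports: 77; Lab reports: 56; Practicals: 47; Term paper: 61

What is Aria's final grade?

Term paper (61) > Lab reports (56), so Lab reports counts as 61.
Weighted total:
  Participation 55 × 0.16 = 8.8
  Reading responses 75 × 0.13 = 9.75
  Reflections 67 × 0.11 = 7.37
  Quizzes 45 × 0.08 = 3.6
  Weekly reports 77 × 0.07 = 5.39
  Lab reports 61 × 0.15 = 9.15
  Practicals 47 × 0.11 = 5.17
  Term paper 61 × 0.19 = 11.59
Sum = 60.82
60.82 is ≥ 60 and < 70 → D

D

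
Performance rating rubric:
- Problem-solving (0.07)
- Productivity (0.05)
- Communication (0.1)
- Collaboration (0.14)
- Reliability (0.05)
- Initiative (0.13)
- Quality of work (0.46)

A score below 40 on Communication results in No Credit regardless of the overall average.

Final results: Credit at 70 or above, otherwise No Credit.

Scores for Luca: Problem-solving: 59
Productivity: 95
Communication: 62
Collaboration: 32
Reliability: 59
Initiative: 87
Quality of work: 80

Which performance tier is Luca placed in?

Credit

Communication score 62 ≥ 40: minimum met.
Weighted total:
  Problem-solving 59 × 0.07 = 4.13
  Productivity 95 × 0.05 = 4.75
  Communication 62 × 0.1 = 6.2
  Collaboration 32 × 0.14 = 4.48
  Reliability 59 × 0.05 = 2.95
  Initiative 87 × 0.13 = 11.31
  Quality of work 80 × 0.46 = 36.8
Sum = 70.62
70.62 ≥ 70 → Credit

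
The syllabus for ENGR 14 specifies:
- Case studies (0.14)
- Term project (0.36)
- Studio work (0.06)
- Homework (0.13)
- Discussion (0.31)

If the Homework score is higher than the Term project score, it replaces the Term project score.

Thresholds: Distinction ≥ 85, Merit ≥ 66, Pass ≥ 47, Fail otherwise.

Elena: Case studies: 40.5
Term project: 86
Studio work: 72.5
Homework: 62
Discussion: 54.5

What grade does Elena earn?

Pass

Homework (62) ≤ Term project (86), so Term project stays at 86.
Weighted total:
  Case studies 40.5 × 0.14 = 5.67
  Term project 86 × 0.36 = 30.96
  Studio work 72.5 × 0.06 = 4.35
  Homework 62 × 0.13 = 8.06
  Discussion 54.5 × 0.31 = 16.895
Sum = 65.935
65.935 is ≥ 47 and < 66 → Pass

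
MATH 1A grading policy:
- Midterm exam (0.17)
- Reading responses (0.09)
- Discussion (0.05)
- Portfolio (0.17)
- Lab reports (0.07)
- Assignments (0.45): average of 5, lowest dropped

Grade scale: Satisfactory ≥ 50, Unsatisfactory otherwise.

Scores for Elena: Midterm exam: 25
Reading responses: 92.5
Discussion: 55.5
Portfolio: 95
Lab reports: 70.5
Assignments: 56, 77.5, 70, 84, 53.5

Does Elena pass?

Assignments: drop 53.5 → average of remaining 4 = 287.5/4 = 71.875
Weighted total:
  Midterm exam 25 × 0.17 = 4.25
  Reading responses 92.5 × 0.09 = 8.325
  Discussion 55.5 × 0.05 = 2.775
  Portfolio 95 × 0.17 = 16.15
  Lab reports 70.5 × 0.07 = 4.935
  Assignments 71.875 × 0.45 = 32.34375
Sum = 68.77875
68.77875 ≥ 50 → Satisfactory

Satisfactory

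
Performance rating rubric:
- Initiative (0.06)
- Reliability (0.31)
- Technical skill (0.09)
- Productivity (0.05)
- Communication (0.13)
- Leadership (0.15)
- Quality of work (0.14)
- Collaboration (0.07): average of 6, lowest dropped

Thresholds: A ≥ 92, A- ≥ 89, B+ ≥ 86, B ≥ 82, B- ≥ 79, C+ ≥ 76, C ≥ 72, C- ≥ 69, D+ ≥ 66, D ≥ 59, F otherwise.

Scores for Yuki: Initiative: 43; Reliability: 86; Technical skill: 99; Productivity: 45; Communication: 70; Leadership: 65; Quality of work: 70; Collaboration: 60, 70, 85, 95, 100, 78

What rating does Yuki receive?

Collaboration: drop 60 → average of remaining 5 = 428/5 = 85.6
Weighted total:
  Initiative 43 × 0.06 = 2.58
  Reliability 86 × 0.31 = 26.66
  Technical skill 99 × 0.09 = 8.91
  Productivity 45 × 0.05 = 2.25
  Communication 70 × 0.13 = 9.1
  Leadership 65 × 0.15 = 9.75
  Quality of work 70 × 0.14 = 9.8
  Collaboration 85.6 × 0.07 = 5.992
Sum = 75.042
75.042 is ≥ 72 and < 76 → C

C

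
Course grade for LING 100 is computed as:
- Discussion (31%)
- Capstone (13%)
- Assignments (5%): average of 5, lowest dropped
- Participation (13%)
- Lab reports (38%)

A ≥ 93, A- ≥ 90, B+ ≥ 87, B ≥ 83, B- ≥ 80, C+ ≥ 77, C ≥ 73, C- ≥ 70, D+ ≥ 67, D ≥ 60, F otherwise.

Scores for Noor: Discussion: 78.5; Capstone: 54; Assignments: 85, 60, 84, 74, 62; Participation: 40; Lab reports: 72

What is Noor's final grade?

Assignments: drop 60 → average of remaining 4 = 305/4 = 76.25
Weighted total:
  Discussion 78.5 × 0.31 = 24.335
  Capstone 54 × 0.13 = 7.02
  Assignments 76.25 × 0.05 = 3.8125
  Participation 40 × 0.13 = 5.2
  Lab reports 72 × 0.38 = 27.36
Sum = 67.7275
67.7275 is ≥ 67 and < 70 → D+

D+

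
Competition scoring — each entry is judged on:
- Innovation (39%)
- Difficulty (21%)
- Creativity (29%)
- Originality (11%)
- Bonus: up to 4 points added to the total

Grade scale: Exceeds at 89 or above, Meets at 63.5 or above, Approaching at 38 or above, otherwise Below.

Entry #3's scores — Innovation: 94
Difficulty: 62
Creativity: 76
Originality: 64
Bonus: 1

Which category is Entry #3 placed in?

Meets

Weighted total:
  Innovation 94 × 0.39 = 36.66
  Difficulty 62 × 0.21 = 13.02
  Creativity 76 × 0.29 = 22.04
  Originality 64 × 0.11 = 7.04
Sum = 78.76
Bonus: 78.76 + 1 = 79.76
79.76 is ≥ 63.5 and < 89 → Meets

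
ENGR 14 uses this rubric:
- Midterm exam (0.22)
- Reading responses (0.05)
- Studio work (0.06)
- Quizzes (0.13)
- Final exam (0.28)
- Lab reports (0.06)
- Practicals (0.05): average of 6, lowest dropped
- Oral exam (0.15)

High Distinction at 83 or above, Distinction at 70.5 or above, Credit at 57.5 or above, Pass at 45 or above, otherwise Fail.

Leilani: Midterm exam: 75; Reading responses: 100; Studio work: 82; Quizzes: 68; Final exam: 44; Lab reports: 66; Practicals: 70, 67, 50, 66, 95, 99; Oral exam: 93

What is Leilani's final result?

Practicals: drop 50 → average of remaining 5 = 397/5 = 79.4
Weighted total:
  Midterm exam 75 × 0.22 = 16.5
  Reading responses 100 × 0.05 = 5
  Studio work 82 × 0.06 = 4.92
  Quizzes 68 × 0.13 = 8.84
  Final exam 44 × 0.28 = 12.32
  Lab reports 66 × 0.06 = 3.96
  Practicals 79.4 × 0.05 = 3.97
  Oral exam 93 × 0.15 = 13.95
Sum = 69.46
69.46 is ≥ 57.5 and < 70.5 → Credit

Credit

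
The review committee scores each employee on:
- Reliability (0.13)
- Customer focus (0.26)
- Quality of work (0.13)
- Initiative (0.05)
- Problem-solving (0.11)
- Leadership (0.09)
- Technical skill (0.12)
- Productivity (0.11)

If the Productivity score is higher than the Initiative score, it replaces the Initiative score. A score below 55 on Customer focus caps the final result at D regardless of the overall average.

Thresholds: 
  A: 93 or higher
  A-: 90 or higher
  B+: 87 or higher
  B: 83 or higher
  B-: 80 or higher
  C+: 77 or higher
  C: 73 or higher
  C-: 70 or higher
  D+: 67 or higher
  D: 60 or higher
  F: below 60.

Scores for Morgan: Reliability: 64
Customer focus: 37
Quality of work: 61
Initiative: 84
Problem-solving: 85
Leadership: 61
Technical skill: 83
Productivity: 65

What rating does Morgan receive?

Productivity (65) ≤ Initiative (84), so Initiative stays at 84.
Customer focus score 37 < 55: minimum not met.
Weighted total:
  Reliability 64 × 0.13 = 8.32
  Customer focus 37 × 0.26 = 9.62
  Quality of work 61 × 0.13 = 7.93
  Initiative 84 × 0.05 = 4.2
  Problem-solving 85 × 0.11 = 9.35
  Leadership 61 × 0.09 = 5.49
  Technical skill 83 × 0.12 = 9.96
  Productivity 65 × 0.11 = 7.15
Sum = 62.02
62.02 would be D; cap at D applies → D.

D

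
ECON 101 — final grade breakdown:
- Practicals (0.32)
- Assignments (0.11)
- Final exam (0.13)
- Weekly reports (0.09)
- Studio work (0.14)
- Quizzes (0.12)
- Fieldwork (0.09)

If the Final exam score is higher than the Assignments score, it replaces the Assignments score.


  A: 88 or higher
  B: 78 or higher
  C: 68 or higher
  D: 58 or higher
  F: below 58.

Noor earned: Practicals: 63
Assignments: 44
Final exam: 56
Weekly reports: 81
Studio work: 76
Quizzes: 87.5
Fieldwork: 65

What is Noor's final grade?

Final exam (56) > Assignments (44), so Assignments counts as 56.
Weighted total:
  Practicals 63 × 0.32 = 20.16
  Assignments 56 × 0.11 = 6.16
  Final exam 56 × 0.13 = 7.28
  Weekly reports 81 × 0.09 = 7.29
  Studio work 76 × 0.14 = 10.64
  Quizzes 87.5 × 0.12 = 10.5
  Fieldwork 65 × 0.09 = 5.85
Sum = 67.88
67.88 is ≥ 58 and < 68 → D

D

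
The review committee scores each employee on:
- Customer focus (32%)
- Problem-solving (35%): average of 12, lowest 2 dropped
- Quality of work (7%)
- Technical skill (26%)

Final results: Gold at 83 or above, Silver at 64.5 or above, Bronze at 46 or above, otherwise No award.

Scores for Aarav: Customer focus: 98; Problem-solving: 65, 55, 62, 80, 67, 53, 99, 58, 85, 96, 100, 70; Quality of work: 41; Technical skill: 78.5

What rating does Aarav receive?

Problem-solving: drop 53, 55 → average of remaining 10 = 782/10 = 78.2
Weighted total:
  Customer focus 98 × 0.32 = 31.36
  Problem-solving 78.2 × 0.35 = 27.37
  Quality of work 41 × 0.07 = 2.87
  Technical skill 78.5 × 0.26 = 20.41
Sum = 82.01
82.01 is ≥ 64.5 and < 83 → Silver

Silver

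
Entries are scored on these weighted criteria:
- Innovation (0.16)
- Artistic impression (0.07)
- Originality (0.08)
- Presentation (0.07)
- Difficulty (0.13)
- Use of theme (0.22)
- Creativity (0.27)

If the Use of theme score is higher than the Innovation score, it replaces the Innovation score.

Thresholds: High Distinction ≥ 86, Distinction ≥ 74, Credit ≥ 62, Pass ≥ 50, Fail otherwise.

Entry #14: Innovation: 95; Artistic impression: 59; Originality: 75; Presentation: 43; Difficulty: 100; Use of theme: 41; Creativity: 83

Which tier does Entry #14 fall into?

Use of theme (41) ≤ Innovation (95), so Innovation stays at 95.
Weighted total:
  Innovation 95 × 0.16 = 15.2
  Artistic impression 59 × 0.07 = 4.13
  Originality 75 × 0.08 = 6
  Presentation 43 × 0.07 = 3.01
  Difficulty 100 × 0.13 = 13
  Use of theme 41 × 0.22 = 9.02
  Creativity 83 × 0.27 = 22.41
Sum = 72.77
72.77 is ≥ 62 and < 74 → Credit

Credit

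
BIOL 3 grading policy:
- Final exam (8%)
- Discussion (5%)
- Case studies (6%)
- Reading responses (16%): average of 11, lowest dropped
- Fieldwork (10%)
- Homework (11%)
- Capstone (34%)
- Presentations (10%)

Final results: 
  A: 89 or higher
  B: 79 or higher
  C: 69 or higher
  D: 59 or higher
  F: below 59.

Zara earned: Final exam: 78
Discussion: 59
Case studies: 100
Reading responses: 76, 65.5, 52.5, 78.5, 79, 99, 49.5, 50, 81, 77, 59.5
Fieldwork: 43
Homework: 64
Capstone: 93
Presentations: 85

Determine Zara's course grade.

Reading responses: drop 49.5 → average of remaining 10 = 718/10 = 71.8
Weighted total:
  Final exam 78 × 0.08 = 6.24
  Discussion 59 × 0.05 = 2.95
  Case studies 100 × 0.06 = 6
  Reading responses 71.8 × 0.16 = 11.488
  Fieldwork 43 × 0.1 = 4.3
  Homework 64 × 0.11 = 7.04
  Capstone 93 × 0.34 = 31.62
  Presentations 85 × 0.1 = 8.5
Sum = 78.138
78.138 is ≥ 69 and < 79 → C

C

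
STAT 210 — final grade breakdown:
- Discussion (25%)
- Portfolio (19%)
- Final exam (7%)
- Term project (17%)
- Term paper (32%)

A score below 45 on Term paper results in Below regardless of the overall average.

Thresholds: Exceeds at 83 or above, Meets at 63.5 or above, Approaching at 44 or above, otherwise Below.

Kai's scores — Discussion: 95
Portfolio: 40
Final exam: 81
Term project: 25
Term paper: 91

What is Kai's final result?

Meets

Term paper score 91 ≥ 45: minimum met.
Weighted total:
  Discussion 95 × 0.25 = 23.75
  Portfolio 40 × 0.19 = 7.6
  Final exam 81 × 0.07 = 5.67
  Term project 25 × 0.17 = 4.25
  Term paper 91 × 0.32 = 29.12
Sum = 70.39
70.39 is ≥ 63.5 and < 83 → Meets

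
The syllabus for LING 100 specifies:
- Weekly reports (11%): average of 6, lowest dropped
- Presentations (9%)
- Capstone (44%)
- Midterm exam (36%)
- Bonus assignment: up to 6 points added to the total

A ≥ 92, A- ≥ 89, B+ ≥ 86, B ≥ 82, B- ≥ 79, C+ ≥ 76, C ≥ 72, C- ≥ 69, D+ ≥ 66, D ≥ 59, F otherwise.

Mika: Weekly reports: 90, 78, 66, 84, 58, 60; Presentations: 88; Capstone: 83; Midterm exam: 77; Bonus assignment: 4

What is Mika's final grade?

B

Weekly reports: drop 58 → average of remaining 5 = 378/5 = 75.6
Weighted total:
  Weekly reports 75.6 × 0.11 = 8.316
  Presentations 88 × 0.09 = 7.92
  Capstone 83 × 0.44 = 36.52
  Midterm exam 77 × 0.36 = 27.72
Sum = 80.476
Bonus assignment: 80.476 + 4 = 84.476
84.476 is ≥ 82 and < 86 → B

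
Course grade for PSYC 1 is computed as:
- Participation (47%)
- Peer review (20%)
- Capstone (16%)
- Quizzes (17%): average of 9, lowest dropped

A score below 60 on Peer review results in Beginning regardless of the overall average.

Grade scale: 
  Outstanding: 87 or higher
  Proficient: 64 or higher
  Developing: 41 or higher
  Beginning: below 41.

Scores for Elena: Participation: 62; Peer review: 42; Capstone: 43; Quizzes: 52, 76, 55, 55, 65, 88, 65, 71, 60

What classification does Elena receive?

Quizzes: drop 52 → average of remaining 8 = 535/8 = 66.875
Peer review score 42 < 60: minimum not met.
Weighted total:
  Participation 62 × 0.47 = 29.14
  Peer review 42 × 0.2 = 8.4
  Capstone 43 × 0.16 = 6.88
  Quizzes 66.875 × 0.17 = 11.36875
Sum = 55.78875
Because the Peer review minimum was not met, the result is Beginning.

Beginning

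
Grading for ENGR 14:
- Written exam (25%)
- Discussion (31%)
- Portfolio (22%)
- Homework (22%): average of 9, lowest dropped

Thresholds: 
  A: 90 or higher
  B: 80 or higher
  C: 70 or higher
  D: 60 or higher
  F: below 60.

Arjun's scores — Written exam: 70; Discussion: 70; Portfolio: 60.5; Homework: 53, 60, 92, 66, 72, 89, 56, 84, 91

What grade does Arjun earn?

D

Homework: drop 53 → average of remaining 8 = 610/8 = 76.25
Weighted total:
  Written exam 70 × 0.25 = 17.5
  Discussion 70 × 0.31 = 21.7
  Portfolio 60.5 × 0.22 = 13.31
  Homework 76.25 × 0.22 = 16.775
Sum = 69.285
69.285 is ≥ 60 and < 70 → D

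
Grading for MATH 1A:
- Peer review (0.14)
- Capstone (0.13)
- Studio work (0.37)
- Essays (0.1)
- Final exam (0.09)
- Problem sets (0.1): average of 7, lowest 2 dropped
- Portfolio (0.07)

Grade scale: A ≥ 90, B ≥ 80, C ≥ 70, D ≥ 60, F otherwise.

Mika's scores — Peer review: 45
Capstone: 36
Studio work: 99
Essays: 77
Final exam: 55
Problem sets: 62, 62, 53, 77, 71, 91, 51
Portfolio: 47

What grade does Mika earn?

Problem sets: drop 51, 53 → average of remaining 5 = 363/5 = 72.6
Weighted total:
  Peer review 45 × 0.14 = 6.3
  Capstone 36 × 0.13 = 4.68
  Studio work 99 × 0.37 = 36.63
  Essays 77 × 0.1 = 7.7
  Final exam 55 × 0.09 = 4.95
  Problem sets 72.6 × 0.1 = 7.26
  Portfolio 47 × 0.07 = 3.29
Sum = 70.81
70.81 is ≥ 70 and < 80 → C

C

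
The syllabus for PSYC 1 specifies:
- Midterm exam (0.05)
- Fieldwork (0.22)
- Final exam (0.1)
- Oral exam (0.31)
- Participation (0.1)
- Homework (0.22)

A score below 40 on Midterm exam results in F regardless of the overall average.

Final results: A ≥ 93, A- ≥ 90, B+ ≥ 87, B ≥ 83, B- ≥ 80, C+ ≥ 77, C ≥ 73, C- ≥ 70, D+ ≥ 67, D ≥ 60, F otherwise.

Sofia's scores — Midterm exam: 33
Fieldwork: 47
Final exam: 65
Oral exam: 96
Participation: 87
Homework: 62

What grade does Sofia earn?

F

Midterm exam score 33 < 40: minimum not met.
Weighted total:
  Midterm exam 33 × 0.05 = 1.65
  Fieldwork 47 × 0.22 = 10.34
  Final exam 65 × 0.1 = 6.5
  Oral exam 96 × 0.31 = 29.76
  Participation 87 × 0.1 = 8.7
  Homework 62 × 0.22 = 13.64
Sum = 70.59
Because the Midterm exam minimum was not met, the result is F.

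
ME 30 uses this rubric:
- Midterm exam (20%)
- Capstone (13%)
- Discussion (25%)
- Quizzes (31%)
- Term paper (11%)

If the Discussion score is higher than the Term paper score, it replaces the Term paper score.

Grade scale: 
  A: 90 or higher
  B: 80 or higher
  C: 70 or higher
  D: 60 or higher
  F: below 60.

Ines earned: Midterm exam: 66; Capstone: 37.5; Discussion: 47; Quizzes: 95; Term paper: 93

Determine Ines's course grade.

Discussion (47) ≤ Term paper (93), so Term paper stays at 93.
Weighted total:
  Midterm exam 66 × 0.2 = 13.2
  Capstone 37.5 × 0.13 = 4.875
  Discussion 47 × 0.25 = 11.75
  Quizzes 95 × 0.31 = 29.45
  Term paper 93 × 0.11 = 10.23
Sum = 69.505
69.505 is ≥ 60 and < 70 → D

D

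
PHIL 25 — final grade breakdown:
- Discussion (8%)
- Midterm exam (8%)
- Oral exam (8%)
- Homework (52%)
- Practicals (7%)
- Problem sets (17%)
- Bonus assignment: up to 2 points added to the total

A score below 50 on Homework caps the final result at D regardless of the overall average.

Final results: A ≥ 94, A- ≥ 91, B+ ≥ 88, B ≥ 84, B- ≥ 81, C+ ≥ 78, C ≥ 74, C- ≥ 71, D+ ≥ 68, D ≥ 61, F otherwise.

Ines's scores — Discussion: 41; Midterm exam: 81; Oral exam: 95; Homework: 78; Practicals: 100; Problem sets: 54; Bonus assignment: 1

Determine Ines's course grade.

C

Homework score 78 ≥ 50: minimum met.
Weighted total:
  Discussion 41 × 0.08 = 3.28
  Midterm exam 81 × 0.08 = 6.48
  Oral exam 95 × 0.08 = 7.6
  Homework 78 × 0.52 = 40.56
  Practicals 100 × 0.07 = 7
  Problem sets 54 × 0.17 = 9.18
Sum = 74.1
Bonus assignment: 74.1 + 1 = 75.1
75.1 is ≥ 74 and < 78 → C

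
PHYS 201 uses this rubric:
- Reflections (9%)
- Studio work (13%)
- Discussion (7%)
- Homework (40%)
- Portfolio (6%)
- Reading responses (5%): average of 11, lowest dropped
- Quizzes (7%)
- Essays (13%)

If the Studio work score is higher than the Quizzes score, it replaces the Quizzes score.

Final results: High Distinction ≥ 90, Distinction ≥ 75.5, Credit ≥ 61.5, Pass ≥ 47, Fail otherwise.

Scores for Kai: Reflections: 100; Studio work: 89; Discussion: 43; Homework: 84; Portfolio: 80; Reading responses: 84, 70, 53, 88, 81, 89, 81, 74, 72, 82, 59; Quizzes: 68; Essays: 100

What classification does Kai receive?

Distinction

Reading responses: drop 53 → average of remaining 10 = 780/10 = 78
Studio work (89) > Quizzes (68), so Quizzes counts as 89.
Weighted total:
  Reflections 100 × 0.09 = 9
  Studio work 89 × 0.13 = 11.57
  Discussion 43 × 0.07 = 3.01
  Homework 84 × 0.4 = 33.6
  Portfolio 80 × 0.06 = 4.8
  Reading responses 78 × 0.05 = 3.9
  Quizzes 89 × 0.07 = 6.23
  Essays 100 × 0.13 = 13
Sum = 85.11
85.11 is ≥ 75.5 and < 90 → Distinction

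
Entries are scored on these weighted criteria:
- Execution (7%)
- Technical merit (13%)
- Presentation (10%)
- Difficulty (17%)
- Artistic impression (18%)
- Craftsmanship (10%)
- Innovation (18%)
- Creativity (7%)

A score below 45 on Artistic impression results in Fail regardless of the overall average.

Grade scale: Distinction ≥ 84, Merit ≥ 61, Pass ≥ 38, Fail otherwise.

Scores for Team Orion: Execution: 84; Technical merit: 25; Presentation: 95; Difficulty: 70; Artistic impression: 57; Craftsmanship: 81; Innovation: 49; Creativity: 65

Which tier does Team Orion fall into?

Merit

Artistic impression score 57 ≥ 45: minimum met.
Weighted total:
  Execution 84 × 0.07 = 5.88
  Technical merit 25 × 0.13 = 3.25
  Presentation 95 × 0.1 = 9.5
  Difficulty 70 × 0.17 = 11.9
  Artistic impression 57 × 0.18 = 10.26
  Craftsmanship 81 × 0.1 = 8.1
  Innovation 49 × 0.18 = 8.82
  Creativity 65 × 0.07 = 4.55
Sum = 62.26
62.26 is ≥ 61 and < 84 → Merit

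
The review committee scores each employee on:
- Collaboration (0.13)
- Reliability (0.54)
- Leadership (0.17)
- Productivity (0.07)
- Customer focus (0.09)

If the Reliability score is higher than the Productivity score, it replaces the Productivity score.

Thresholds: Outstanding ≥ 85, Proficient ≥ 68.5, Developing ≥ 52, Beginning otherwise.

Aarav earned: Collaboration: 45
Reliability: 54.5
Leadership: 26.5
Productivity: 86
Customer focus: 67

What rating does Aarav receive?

Beginning

Reliability (54.5) ≤ Productivity (86), so Productivity stays at 86.
Weighted total:
  Collaboration 45 × 0.13 = 5.85
  Reliability 54.5 × 0.54 = 29.43
  Leadership 26.5 × 0.17 = 4.505
  Productivity 86 × 0.07 = 6.02
  Customer focus 67 × 0.09 = 6.03
Sum = 51.835
51.835 < 52 → Beginning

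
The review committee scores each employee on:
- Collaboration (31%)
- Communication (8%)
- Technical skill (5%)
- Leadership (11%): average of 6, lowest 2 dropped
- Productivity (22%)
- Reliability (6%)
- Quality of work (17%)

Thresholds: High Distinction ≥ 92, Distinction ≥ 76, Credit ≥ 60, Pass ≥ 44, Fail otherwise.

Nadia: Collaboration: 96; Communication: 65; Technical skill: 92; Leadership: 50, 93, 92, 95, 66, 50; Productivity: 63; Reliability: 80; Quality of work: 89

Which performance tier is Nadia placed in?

Leadership: drop 50, 50 → average of remaining 4 = 346/4 = 86.5
Weighted total:
  Collaboration 96 × 0.31 = 29.76
  Communication 65 × 0.08 = 5.2
  Technical skill 92 × 0.05 = 4.6
  Leadership 86.5 × 0.11 = 9.515
  Productivity 63 × 0.22 = 13.86
  Reliability 80 × 0.06 = 4.8
  Quality of work 89 × 0.17 = 15.13
Sum = 82.865
82.865 is ≥ 76 and < 92 → Distinction

Distinction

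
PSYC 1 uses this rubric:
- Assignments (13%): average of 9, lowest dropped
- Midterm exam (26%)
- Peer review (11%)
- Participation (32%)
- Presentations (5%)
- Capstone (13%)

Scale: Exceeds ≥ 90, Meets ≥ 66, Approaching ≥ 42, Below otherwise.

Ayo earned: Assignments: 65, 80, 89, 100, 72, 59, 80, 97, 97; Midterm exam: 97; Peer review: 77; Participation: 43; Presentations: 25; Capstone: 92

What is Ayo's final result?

Assignments: drop 59 → average of remaining 8 = 680/8 = 85
Weighted total:
  Assignments 85 × 0.13 = 11.05
  Midterm exam 97 × 0.26 = 25.22
  Peer review 77 × 0.11 = 8.47
  Participation 43 × 0.32 = 13.76
  Presentations 25 × 0.05 = 1.25
  Capstone 92 × 0.13 = 11.96
Sum = 71.71
71.71 is ≥ 66 and < 90 → Meets

Meets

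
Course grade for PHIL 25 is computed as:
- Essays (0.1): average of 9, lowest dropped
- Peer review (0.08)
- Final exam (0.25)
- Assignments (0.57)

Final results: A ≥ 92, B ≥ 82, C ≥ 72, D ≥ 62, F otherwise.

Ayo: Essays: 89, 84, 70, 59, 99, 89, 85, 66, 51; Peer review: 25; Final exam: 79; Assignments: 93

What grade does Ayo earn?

B

Essays: drop 51 → average of remaining 8 = 641/8 = 80.125
Weighted total:
  Essays 80.125 × 0.1 = 8.0125
  Peer review 25 × 0.08 = 2
  Final exam 79 × 0.25 = 19.75
  Assignments 93 × 0.57 = 53.01
Sum = 82.7725
82.7725 is ≥ 82 and < 92 → B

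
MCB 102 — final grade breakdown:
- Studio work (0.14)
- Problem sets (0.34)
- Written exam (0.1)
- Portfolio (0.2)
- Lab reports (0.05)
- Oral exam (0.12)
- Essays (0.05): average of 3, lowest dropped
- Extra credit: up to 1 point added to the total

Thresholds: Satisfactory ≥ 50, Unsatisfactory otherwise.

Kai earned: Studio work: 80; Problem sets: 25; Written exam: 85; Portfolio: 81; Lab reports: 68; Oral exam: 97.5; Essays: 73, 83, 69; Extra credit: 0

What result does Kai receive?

Satisfactory

Essays: drop 69 → average of remaining 2 = 156/2 = 78
Weighted total:
  Studio work 80 × 0.14 = 11.2
  Problem sets 25 × 0.34 = 8.5
  Written exam 85 × 0.1 = 8.5
  Portfolio 81 × 0.2 = 16.2
  Lab reports 68 × 0.05 = 3.4
  Oral exam 97.5 × 0.12 = 11.7
  Essays 78 × 0.05 = 3.9
Sum = 63.4
Extra credit: 63.4 + 0 = 63.4
63.4 ≥ 50 → Satisfactory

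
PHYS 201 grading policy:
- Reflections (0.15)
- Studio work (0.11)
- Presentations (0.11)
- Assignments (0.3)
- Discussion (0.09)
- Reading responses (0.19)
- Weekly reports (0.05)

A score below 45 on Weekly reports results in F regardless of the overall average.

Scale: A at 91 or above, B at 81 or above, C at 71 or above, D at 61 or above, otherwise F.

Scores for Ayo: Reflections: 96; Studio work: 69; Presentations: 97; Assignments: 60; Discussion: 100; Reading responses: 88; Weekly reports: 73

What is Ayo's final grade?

C

Weekly reports score 73 ≥ 45: minimum met.
Weighted total:
  Reflections 96 × 0.15 = 14.4
  Studio work 69 × 0.11 = 7.59
  Presentations 97 × 0.11 = 10.67
  Assignments 60 × 0.3 = 18
  Discussion 100 × 0.09 = 9
  Reading responses 88 × 0.19 = 16.72
  Weekly reports 73 × 0.05 = 3.65
Sum = 80.03
80.03 is ≥ 71 and < 81 → C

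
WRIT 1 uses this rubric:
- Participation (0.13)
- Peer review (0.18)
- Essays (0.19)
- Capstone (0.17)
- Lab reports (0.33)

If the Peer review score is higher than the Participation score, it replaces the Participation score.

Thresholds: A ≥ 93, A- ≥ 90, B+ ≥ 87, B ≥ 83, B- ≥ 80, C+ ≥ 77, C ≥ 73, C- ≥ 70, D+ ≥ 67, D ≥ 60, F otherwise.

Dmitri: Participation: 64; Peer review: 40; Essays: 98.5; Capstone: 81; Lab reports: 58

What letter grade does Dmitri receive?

Peer review (40) ≤ Participation (64), so Participation stays at 64.
Weighted total:
  Participation 64 × 0.13 = 8.32
  Peer review 40 × 0.18 = 7.2
  Essays 98.5 × 0.19 = 18.715
  Capstone 81 × 0.17 = 13.77
  Lab reports 58 × 0.33 = 19.14
Sum = 67.145
67.145 is ≥ 67 and < 70 → D+

D+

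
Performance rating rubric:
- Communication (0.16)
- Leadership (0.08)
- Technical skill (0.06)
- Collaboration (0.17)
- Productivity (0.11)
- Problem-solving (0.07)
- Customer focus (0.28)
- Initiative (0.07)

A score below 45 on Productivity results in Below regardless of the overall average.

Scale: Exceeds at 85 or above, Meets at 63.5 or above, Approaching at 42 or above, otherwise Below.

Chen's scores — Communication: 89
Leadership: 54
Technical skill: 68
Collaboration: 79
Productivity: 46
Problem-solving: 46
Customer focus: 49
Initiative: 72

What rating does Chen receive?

Productivity score 46 ≥ 45: minimum met.
Weighted total:
  Communication 89 × 0.16 = 14.24
  Leadership 54 × 0.08 = 4.32
  Technical skill 68 × 0.06 = 4.08
  Collaboration 79 × 0.17 = 13.43
  Productivity 46 × 0.11 = 5.06
  Problem-solving 46 × 0.07 = 3.22
  Customer focus 49 × 0.28 = 13.72
  Initiative 72 × 0.07 = 5.04
Sum = 63.11
63.11 is ≥ 42 and < 63.5 → Approaching

Approaching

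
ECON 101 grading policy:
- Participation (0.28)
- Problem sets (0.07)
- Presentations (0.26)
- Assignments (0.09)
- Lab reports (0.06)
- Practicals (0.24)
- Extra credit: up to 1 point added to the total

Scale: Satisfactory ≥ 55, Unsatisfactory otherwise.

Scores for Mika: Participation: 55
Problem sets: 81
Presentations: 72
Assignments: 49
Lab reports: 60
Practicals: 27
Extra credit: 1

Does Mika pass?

Satisfactory

Weighted total:
  Participation 55 × 0.28 = 15.4
  Problem sets 81 × 0.07 = 5.67
  Presentations 72 × 0.26 = 18.72
  Assignments 49 × 0.09 = 4.41
  Lab reports 60 × 0.06 = 3.6
  Practicals 27 × 0.24 = 6.48
Sum = 54.28
Extra credit: 54.28 + 1 = 55.28
55.28 ≥ 55 → Satisfactory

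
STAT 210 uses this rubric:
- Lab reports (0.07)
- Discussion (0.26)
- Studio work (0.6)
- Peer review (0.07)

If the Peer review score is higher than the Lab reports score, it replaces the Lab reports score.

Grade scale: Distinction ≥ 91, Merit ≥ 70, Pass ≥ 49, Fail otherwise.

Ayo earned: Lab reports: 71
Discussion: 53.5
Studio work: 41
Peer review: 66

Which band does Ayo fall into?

Fail

Peer review (66) ≤ Lab reports (71), so Lab reports stays at 71.
Weighted total:
  Lab reports 71 × 0.07 = 4.97
  Discussion 53.5 × 0.26 = 13.91
  Studio work 41 × 0.6 = 24.6
  Peer review 66 × 0.07 = 4.62
Sum = 48.1
48.1 < 49 → Fail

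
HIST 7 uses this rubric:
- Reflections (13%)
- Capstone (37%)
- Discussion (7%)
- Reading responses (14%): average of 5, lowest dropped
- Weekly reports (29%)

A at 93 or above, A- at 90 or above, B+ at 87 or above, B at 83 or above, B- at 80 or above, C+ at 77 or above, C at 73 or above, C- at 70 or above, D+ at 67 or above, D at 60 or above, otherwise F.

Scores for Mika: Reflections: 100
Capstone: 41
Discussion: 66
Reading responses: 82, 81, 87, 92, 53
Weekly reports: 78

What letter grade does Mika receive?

D+

Reading responses: drop 53 → average of remaining 4 = 342/4 = 85.5
Weighted total:
  Reflections 100 × 0.13 = 13
  Capstone 41 × 0.37 = 15.17
  Discussion 66 × 0.07 = 4.62
  Reading responses 85.5 × 0.14 = 11.97
  Weekly reports 78 × 0.29 = 22.62
Sum = 67.38
67.38 is ≥ 67 and < 70 → D+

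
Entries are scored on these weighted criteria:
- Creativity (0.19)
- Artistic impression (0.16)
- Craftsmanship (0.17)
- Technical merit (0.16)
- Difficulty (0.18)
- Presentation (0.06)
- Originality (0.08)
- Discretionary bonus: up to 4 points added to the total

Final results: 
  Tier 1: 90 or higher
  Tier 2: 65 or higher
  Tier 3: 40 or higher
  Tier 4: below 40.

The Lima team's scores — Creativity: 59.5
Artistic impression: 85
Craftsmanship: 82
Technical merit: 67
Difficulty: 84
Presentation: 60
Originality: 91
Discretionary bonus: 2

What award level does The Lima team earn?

Weighted total:
  Creativity 59.5 × 0.19 = 11.305
  Artistic impression 85 × 0.16 = 13.6
  Craftsmanship 82 × 0.17 = 13.94
  Technical merit 67 × 0.16 = 10.72
  Difficulty 84 × 0.18 = 15.12
  Presentation 60 × 0.06 = 3.6
  Originality 91 × 0.08 = 7.28
Sum = 75.565
Discretionary bonus: 75.565 + 2 = 77.565
77.565 is ≥ 65 and < 90 → Tier 2

Tier 2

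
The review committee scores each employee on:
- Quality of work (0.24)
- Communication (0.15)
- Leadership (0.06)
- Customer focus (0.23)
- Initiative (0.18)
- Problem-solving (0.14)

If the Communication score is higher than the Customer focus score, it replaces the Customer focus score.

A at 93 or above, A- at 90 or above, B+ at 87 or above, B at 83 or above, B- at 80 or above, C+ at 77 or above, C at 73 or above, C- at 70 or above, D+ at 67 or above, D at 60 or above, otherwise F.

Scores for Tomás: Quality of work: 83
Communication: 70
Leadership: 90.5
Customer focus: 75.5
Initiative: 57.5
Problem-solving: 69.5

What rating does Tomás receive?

Communication (70) ≤ Customer focus (75.5), so Customer focus stays at 75.5.
Weighted total:
  Quality of work 83 × 0.24 = 19.92
  Communication 70 × 0.15 = 10.5
  Leadership 90.5 × 0.06 = 5.43
  Customer focus 75.5 × 0.23 = 17.365
  Initiative 57.5 × 0.18 = 10.35
  Problem-solving 69.5 × 0.14 = 9.73
Sum = 73.295
73.295 is ≥ 73 and < 77 → C

C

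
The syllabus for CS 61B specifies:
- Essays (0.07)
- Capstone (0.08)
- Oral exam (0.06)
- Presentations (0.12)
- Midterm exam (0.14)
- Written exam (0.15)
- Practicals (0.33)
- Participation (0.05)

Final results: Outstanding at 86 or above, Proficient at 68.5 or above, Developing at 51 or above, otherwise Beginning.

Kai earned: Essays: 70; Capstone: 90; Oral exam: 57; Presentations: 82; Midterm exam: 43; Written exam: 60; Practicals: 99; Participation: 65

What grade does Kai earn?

Weighted total:
  Essays 70 × 0.07 = 4.9
  Capstone 90 × 0.08 = 7.2
  Oral exam 57 × 0.06 = 3.42
  Presentations 82 × 0.12 = 9.84
  Midterm exam 43 × 0.14 = 6.02
  Written exam 60 × 0.15 = 9
  Practicals 99 × 0.33 = 32.67
  Participation 65 × 0.05 = 3.25
Sum = 76.3
76.3 is ≥ 68.5 and < 86 → Proficient

Proficient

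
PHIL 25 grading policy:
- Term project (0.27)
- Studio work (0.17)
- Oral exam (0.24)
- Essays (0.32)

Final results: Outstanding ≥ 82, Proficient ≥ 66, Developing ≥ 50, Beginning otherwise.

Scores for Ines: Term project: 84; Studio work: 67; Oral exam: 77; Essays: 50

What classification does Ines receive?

Proficient

Weighted total:
  Term project 84 × 0.27 = 22.68
  Studio work 67 × 0.17 = 11.39
  Oral exam 77 × 0.24 = 18.48
  Essays 50 × 0.32 = 16
Sum = 68.55
68.55 is ≥ 66 and < 82 → Proficient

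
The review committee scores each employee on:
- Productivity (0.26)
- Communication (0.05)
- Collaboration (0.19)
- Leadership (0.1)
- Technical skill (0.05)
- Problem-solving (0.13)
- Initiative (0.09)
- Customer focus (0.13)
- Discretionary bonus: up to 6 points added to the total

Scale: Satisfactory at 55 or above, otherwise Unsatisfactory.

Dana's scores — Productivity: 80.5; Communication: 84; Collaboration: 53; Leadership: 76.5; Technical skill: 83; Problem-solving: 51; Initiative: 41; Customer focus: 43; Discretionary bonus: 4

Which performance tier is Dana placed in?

Weighted total:
  Productivity 80.5 × 0.26 = 20.93
  Communication 84 × 0.05 = 4.2
  Collaboration 53 × 0.19 = 10.07
  Leadership 76.5 × 0.1 = 7.65
  Technical skill 83 × 0.05 = 4.15
  Problem-solving 51 × 0.13 = 6.63
  Initiative 41 × 0.09 = 3.69
  Customer focus 43 × 0.13 = 5.59
Sum = 62.91
Discretionary bonus: 62.91 + 4 = 66.91
66.91 ≥ 55 → Satisfactory

Satisfactory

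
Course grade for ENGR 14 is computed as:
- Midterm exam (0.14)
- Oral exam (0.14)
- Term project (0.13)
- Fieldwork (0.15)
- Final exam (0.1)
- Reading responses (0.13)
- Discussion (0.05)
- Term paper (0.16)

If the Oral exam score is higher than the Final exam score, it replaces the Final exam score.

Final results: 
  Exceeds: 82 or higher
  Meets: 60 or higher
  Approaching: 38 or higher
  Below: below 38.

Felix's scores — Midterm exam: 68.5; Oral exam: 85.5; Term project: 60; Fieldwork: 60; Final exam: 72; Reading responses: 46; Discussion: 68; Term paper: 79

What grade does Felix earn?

Meets

Oral exam (85.5) > Final exam (72), so Final exam counts as 85.5.
Weighted total:
  Midterm exam 68.5 × 0.14 = 9.59
  Oral exam 85.5 × 0.14 = 11.97
  Term project 60 × 0.13 = 7.8
  Fieldwork 60 × 0.15 = 9
  Final exam 85.5 × 0.1 = 8.55
  Reading responses 46 × 0.13 = 5.98
  Discussion 68 × 0.05 = 3.4
  Term paper 79 × 0.16 = 12.64
Sum = 68.93
68.93 is ≥ 60 and < 82 → Meets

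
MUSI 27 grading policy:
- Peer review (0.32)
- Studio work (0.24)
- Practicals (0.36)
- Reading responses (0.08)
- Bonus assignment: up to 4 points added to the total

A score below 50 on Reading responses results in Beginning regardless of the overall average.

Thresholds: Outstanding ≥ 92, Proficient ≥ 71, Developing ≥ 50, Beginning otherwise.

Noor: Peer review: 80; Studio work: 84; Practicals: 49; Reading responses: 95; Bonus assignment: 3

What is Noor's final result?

Reading responses score 95 ≥ 50: minimum met.
Weighted total:
  Peer review 80 × 0.32 = 25.6
  Studio work 84 × 0.24 = 20.16
  Practicals 49 × 0.36 = 17.64
  Reading responses 95 × 0.08 = 7.6
Sum = 71
Bonus assignment: 71 + 3 = 74
74 is ≥ 71 and < 92 → Proficient

Proficient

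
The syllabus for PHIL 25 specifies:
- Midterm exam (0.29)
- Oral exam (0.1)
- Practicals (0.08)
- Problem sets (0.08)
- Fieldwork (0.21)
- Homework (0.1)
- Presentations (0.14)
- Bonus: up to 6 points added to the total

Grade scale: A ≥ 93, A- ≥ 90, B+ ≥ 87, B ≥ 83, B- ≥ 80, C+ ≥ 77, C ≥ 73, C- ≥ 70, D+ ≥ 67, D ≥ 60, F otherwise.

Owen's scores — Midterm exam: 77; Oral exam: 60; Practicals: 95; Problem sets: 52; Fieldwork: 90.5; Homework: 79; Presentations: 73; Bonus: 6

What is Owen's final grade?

B

Weighted total:
  Midterm exam 77 × 0.29 = 22.33
  Oral exam 60 × 0.1 = 6
  Practicals 95 × 0.08 = 7.6
  Problem sets 52 × 0.08 = 4.16
  Fieldwork 90.5 × 0.21 = 19.005
  Homework 79 × 0.1 = 7.9
  Presentations 73 × 0.14 = 10.22
Sum = 77.215
Bonus: 77.215 + 6 = 83.215
83.215 is ≥ 83 and < 87 → B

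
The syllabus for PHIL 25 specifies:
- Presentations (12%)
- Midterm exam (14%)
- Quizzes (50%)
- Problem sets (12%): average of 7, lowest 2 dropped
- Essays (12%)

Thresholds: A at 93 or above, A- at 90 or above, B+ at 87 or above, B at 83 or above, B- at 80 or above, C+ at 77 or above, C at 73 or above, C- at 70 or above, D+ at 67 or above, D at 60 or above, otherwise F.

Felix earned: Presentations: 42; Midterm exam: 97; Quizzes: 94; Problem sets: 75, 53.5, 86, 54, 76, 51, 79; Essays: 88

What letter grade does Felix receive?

Problem sets: drop 51, 53.5 → average of remaining 5 = 370/5 = 74
Weighted total:
  Presentations 42 × 0.12 = 5.04
  Midterm exam 97 × 0.14 = 13.58
  Quizzes 94 × 0.5 = 47
  Problem sets 74 × 0.12 = 8.88
  Essays 88 × 0.12 = 10.56
Sum = 85.06
85.06 is ≥ 83 and < 87 → B

B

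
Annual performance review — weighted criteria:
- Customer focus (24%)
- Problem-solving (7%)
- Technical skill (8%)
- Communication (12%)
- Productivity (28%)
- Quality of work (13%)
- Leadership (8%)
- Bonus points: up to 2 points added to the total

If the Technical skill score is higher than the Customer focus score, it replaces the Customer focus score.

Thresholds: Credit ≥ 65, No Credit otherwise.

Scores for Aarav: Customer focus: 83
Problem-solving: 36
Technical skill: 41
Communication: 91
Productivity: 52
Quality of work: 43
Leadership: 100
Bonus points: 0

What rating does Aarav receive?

No Credit

Technical skill (41) ≤ Customer focus (83), so Customer focus stays at 83.
Weighted total:
  Customer focus 83 × 0.24 = 19.92
  Problem-solving 36 × 0.07 = 2.52
  Technical skill 41 × 0.08 = 3.28
  Communication 91 × 0.12 = 10.92
  Productivity 52 × 0.28 = 14.56
  Quality of work 43 × 0.13 = 5.59
  Leadership 100 × 0.08 = 8
Sum = 64.79
Bonus points: 64.79 + 0 = 64.79
64.79 < 65 → No Credit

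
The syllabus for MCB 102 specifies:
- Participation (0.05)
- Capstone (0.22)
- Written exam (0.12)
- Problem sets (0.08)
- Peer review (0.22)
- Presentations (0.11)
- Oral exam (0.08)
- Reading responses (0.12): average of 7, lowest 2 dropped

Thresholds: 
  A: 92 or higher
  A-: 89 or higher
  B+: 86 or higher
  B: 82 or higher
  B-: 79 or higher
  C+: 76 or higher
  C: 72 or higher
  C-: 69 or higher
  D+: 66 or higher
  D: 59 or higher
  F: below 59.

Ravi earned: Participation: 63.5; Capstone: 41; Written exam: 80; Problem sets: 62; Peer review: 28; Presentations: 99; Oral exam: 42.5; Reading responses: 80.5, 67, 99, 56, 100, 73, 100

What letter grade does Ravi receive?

Reading responses: drop 56, 67 → average of remaining 5 = 452.5/5 = 90.5
Weighted total:
  Participation 63.5 × 0.05 = 3.175
  Capstone 41 × 0.22 = 9.02
  Written exam 80 × 0.12 = 9.6
  Problem sets 62 × 0.08 = 4.96
  Peer review 28 × 0.22 = 6.16
  Presentations 99 × 0.11 = 10.89
  Oral exam 42.5 × 0.08 = 3.4
  Reading responses 90.5 × 0.12 = 10.86
Sum = 58.065
58.065 < 59 → F

F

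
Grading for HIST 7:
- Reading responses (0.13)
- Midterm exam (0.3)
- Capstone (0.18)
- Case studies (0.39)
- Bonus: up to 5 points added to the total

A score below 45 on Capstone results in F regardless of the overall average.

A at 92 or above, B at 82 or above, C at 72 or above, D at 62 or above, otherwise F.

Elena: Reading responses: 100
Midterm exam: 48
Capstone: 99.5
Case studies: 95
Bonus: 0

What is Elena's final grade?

Capstone score 99.5 ≥ 45: minimum met.
Weighted total:
  Reading responses 100 × 0.13 = 13
  Midterm exam 48 × 0.3 = 14.4
  Capstone 99.5 × 0.18 = 17.91
  Case studies 95 × 0.39 = 37.05
Sum = 82.36
Bonus: 82.36 + 0 = 82.36
82.36 is ≥ 82 and < 92 → B

B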